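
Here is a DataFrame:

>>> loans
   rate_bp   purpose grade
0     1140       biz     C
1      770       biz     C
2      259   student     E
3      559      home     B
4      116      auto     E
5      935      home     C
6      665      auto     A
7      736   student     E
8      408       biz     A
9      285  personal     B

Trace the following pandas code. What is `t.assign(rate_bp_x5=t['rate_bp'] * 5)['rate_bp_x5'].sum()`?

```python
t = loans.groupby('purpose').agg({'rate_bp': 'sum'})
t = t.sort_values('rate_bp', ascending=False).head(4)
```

group by purpose, sum of rate_bp:
          rate_bp
purpose          
auto          781
biz          2318
home         1494
personal      285
student       995
sort by rate_bp descending:
          rate_bp
purpose          
biz          2318
home         1494
student       995
auto          781
personal      285
take first 4 rows:
         rate_bp
purpose         
biz         2318
home        1494
student      995
auto         781
add column rate_bp_x5 = t['rate_bp'] * 5:
         rate_bp  rate_bp_x5
purpose                     
biz         2318       11590
home        1494        7470
student      995        4975
auto         781        3905
Then the sum of column 'rate_bp_x5': 27940

27940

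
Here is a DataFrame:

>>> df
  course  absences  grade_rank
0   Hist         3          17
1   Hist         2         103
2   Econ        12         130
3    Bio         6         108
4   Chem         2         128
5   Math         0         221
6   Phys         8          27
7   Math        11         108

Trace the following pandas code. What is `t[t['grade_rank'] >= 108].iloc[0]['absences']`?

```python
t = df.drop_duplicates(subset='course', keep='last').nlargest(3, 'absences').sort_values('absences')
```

drop duplicate course (keep=last):
  course  absences  grade_rank
1   Hist         2         103
2   Econ        12         130
3    Bio         6         108
4   Chem         2         128
6   Phys         8          27
7   Math        11         108
take 3 rows with largest absences:
  course  absences  grade_rank
2   Econ        12         130
7   Math        11         108
6   Phys         8          27
sort by absences:
  course  absences  grade_rank
6   Phys         8          27
7   Math        11         108
2   Econ        12         130
filter rows where grade_rank >= 108:
  course  absences  grade_rank
7   Math        11         108
2   Econ        12         130
Hence 11.

11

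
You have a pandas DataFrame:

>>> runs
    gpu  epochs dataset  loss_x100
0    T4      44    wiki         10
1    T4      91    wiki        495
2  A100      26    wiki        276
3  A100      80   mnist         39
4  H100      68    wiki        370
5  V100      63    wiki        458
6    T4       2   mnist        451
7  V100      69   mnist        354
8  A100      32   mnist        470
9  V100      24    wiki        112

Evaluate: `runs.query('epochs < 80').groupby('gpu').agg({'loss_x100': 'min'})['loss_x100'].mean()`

filter rows where epochs < 80:
    gpu  epochs dataset  loss_x100
0    T4      44    wiki         10
2  A100      26    wiki        276
4  H100      68    wiki        370
5  V100      63    wiki        458
6    T4       2   mnist        451
7  V100      69   mnist        354
8  A100      32   mnist        470
9  V100      24    wiki        112
group by gpu, min of loss_x100:
      loss_x100
gpu            
A100        276
H100        370
T4           10
V100        112
Taking the mean of column 'loss_x100' gives 192.0.

192.0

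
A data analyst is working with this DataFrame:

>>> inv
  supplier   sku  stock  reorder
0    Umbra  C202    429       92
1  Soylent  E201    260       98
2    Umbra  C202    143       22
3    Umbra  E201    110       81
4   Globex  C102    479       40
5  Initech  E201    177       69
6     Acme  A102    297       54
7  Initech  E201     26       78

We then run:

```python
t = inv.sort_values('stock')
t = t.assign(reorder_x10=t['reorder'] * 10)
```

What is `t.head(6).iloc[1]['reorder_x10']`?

810

sort by stock:
  supplier   sku  stock  reorder
7  Initech  E201     26       78
3    Umbra  E201    110       81
2    Umbra  C202    143       22
5  Initech  E201    177       69
1  Soylent  E201    260       98
6     Acme  A102    297       54
0    Umbra  C202    429       92
4   Globex  C102    479       40
add column reorder_x10 = t['reorder'] * 10:
  supplier   sku  stock  reorder  reorder_x10
7  Initech  E201     26       78          780
3    Umbra  E201    110       81          810
2    Umbra  C202    143       22          220
5  Initech  E201    177       69          690
1  Soylent  E201    260       98          980
6     Acme  A102    297       54          540
0    Umbra  C202    429       92          920
4   Globex  C102    479       40          400
take first 6 rows:
  supplier   sku  stock  reorder  reorder_x10
7  Initech  E201     26       78          780
3    Umbra  E201    110       81          810
2    Umbra  C202    143       22          220
5  Initech  E201    177       69          690
1  Soylent  E201    260       98          980
6     Acme  A102    297       54          540
Taking the value at position 1, column 'reorder_x10' gives 810.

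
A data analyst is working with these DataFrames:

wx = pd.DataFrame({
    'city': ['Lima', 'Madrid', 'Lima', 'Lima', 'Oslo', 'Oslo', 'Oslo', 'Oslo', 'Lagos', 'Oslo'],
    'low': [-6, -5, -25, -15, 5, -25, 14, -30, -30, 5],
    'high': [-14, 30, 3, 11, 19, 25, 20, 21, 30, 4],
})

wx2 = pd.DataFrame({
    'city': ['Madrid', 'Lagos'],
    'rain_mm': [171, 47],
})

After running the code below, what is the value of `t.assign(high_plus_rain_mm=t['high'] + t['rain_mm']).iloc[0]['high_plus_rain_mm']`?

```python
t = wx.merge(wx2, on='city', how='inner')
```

201

merge on 'city' (how='inner') → 2 rows:
     city  low  high  rain_mm
0  Madrid   -5    30      171
1   Lagos  -30    30       47
add column high_plus_rain_mm = t['high'] + t['rain_mm']:
     city  low  high  rain_mm  high_plus_rain_mm
0  Madrid   -5    30      171                201
1   Lagos  -30    30       47                 77
Then the value at position 0, column 'high_plus_rain_mm': 201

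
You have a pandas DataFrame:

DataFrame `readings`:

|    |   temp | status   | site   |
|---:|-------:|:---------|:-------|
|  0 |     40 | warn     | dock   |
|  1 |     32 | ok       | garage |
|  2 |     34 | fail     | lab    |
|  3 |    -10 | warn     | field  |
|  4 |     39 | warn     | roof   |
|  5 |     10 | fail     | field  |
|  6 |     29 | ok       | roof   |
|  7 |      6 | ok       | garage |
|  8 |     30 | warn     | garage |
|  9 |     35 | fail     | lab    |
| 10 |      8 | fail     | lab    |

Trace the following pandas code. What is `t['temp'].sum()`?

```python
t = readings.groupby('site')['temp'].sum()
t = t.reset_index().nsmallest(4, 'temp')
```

group by site, sum of temp:
site
dock      40
field      0
garage    68
lab       77
roof      68
Name: temp, dtype: int64
reset_index():
     site  temp
0    dock    40
1   field     0
2  garage    68
3     lab    77
4    roof    68
take 4 rows with smallest temp:
     site  temp
1   field     0
0    dock    40
2  garage    68
4    roof    68

176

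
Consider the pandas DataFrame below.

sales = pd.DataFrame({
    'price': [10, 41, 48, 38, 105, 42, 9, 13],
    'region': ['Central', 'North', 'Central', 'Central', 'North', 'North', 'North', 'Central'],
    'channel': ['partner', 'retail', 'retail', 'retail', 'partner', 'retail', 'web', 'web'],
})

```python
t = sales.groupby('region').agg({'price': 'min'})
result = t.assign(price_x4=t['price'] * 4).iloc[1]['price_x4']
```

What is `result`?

36

group by region, min of price:
         price
region        
Central     10
North        9
add column price_x4 = t['price'] * 4:
         price  price_x4
region                  
Central     10        40
North        9        36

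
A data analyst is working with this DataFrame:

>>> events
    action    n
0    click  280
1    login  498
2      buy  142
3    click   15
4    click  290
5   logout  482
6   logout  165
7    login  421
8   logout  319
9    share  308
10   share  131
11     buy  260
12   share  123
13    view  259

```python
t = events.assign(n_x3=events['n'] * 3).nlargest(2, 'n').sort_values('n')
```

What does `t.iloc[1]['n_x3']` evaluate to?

add column n_x3 = events['n'] * 3:
    action    n  n_x3
0    click  280   840
1    login  498  1494
2      buy  142   426
3    click   15    45
4    click  290   870
5   logout  482  1446
6   logout  165   495
7    login  421  1263
8   logout  319   957
9    share  308   924
10   share  131   393
11     buy  260   780
12   share  123   369
13    view  259   777
take 2 rows with largest n:
   action    n  n_x3
1   login  498  1494
5  logout  482  1446
sort by n:
   action    n  n_x3
5  logout  482  1446
1   login  498  1494

1494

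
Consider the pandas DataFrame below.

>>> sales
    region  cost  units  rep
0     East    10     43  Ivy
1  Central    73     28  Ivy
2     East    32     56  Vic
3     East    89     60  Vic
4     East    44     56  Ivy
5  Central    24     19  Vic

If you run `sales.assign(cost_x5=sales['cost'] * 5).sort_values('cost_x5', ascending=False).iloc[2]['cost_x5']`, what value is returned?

add column cost_x5 = sales['cost'] * 5:
    region  cost  units  rep  cost_x5
0     East    10     43  Ivy       50
1  Central    73     28  Ivy      365
2     East    32     56  Vic      160
3     East    89     60  Vic      445
4     East    44     56  Ivy      220
5  Central    24     19  Vic      120
sort by cost_x5 descending:
    region  cost  units  rep  cost_x5
3     East    89     60  Vic      445
1  Central    73     28  Ivy      365
4     East    44     56  Ivy      220
2     East    32     56  Vic      160
5  Central    24     19  Vic      120
0     East    10     43  Ivy       50

220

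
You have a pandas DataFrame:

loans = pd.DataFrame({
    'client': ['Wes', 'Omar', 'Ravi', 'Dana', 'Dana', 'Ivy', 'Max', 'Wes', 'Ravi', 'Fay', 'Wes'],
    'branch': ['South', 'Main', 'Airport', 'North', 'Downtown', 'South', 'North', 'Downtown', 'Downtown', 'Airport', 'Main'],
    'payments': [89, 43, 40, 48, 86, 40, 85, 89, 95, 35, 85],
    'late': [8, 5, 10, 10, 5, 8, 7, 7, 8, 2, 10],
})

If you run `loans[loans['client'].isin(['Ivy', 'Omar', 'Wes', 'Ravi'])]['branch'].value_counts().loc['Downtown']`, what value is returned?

2

filter rows where client in ['Ivy', 'Omar', 'Wes', 'Ravi']:
   client    branch  payments  late
0     Wes     South        89     8
1    Omar      Main        43     5
2    Ravi   Airport        40    10
5     Ivy     South        40     8
7     Wes  Downtown        89     7
8    Ravi  Downtown        95     8
10    Wes      Main        85    10
value_counts of branch:
branch
South       2
Main        2
Downtown    2
Airport     1
Name: count, dtype: int64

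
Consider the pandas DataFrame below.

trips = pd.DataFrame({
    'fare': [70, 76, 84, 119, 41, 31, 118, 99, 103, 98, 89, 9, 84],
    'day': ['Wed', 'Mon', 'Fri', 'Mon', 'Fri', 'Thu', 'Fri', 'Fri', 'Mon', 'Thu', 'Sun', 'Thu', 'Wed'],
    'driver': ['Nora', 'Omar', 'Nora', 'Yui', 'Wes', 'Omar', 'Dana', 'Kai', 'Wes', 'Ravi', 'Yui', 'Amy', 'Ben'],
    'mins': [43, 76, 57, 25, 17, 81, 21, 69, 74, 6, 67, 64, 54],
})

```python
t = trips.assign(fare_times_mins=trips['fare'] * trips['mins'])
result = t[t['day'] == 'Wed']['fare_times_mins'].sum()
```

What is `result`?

add column fare_times_mins = trips['fare'] * trips['mins']:
    fare  day driver  mins  fare_times_mins
0     70  Wed   Nora    43             3010
1     76  Mon   Omar    76             5776
2     84  Fri   Nora    57             4788
3    119  Mon    Yui    25             2975
4     41  Fri    Wes    17              697
5     31  Thu   Omar    81             2511
6    118  Fri   Dana    21             2478
7     99  Fri    Kai    69             6831
8    103  Mon    Wes    74             7622
9     98  Thu   Ravi     6              588
10    89  Sun    Yui    67             5963
11     9  Thu    Amy    64              576
12    84  Wed    Ben    54             4536
filter rows where day == 'Wed':
    fare  day driver  mins  fare_times_mins
0     70  Wed   Nora    43             3010
12    84  Wed    Ben    54             4536
So sum() = 7546.

7546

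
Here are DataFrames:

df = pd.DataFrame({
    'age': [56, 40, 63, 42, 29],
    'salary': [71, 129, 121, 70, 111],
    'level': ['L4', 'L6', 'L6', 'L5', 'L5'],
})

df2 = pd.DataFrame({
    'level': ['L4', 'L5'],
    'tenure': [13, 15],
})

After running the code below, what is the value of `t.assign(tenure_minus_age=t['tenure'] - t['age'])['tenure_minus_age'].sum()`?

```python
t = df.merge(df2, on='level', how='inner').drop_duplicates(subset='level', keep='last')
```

merge on 'level' (how='inner') → 3 rows:
   age  salary level  tenure
0   56      71    L4      13
1   42      70    L5      15
2   29     111    L5      15
drop duplicate level (keep=last):
   age  salary level  tenure
0   56      71    L4      13
2   29     111    L5      15
add column tenure_minus_age = t['tenure'] - t['age']:
   age  salary level  tenure  tenure_minus_age
0   56      71    L4      13               -43
2   29     111    L5      15               -14
Then the sum of column 'tenure_minus_age': -57

-57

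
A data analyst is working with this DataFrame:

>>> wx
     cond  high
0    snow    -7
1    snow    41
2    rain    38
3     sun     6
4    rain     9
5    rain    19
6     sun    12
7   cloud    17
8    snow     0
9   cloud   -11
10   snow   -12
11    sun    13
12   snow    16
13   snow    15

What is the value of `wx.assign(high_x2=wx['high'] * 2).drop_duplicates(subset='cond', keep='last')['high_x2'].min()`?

-22

add column high_x2 = wx['high'] * 2:
     cond  high  high_x2
0    snow    -7      -14
1    snow    41       82
2    rain    38       76
3     sun     6       12
4    rain     9       18
5    rain    19       38
6     sun    12       24
7   cloud    17       34
8    snow     0        0
9   cloud   -11      -22
10   snow   -12      -24
11    sun    13       26
12   snow    16       32
13   snow    15       30
drop duplicate cond (keep=last):
     cond  high  high_x2
5    rain    19       38
9   cloud   -11      -22
11    sun    13       26
13   snow    15       30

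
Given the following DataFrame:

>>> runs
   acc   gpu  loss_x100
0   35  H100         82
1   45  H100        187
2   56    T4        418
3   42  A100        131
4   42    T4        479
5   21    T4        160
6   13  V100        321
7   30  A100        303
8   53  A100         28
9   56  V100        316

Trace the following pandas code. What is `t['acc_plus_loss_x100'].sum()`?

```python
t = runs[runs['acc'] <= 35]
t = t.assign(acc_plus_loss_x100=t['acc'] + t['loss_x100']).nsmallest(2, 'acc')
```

filter rows where acc <= 35:
   acc   gpu  loss_x100
0   35  H100         82
5   21    T4        160
6   13  V100        321
7   30  A100        303
add column acc_plus_loss_x100 = t['acc'] + t['loss_x100']:
   acc   gpu  loss_x100  acc_plus_loss_x100
0   35  H100         82                 117
5   21    T4        160                 181
6   13  V100        321                 334
7   30  A100        303                 333
take 2 rows with smallest acc:
   acc   gpu  loss_x100  acc_plus_loss_x100
6   13  V100        321                 334
5   21    T4        160                 181

515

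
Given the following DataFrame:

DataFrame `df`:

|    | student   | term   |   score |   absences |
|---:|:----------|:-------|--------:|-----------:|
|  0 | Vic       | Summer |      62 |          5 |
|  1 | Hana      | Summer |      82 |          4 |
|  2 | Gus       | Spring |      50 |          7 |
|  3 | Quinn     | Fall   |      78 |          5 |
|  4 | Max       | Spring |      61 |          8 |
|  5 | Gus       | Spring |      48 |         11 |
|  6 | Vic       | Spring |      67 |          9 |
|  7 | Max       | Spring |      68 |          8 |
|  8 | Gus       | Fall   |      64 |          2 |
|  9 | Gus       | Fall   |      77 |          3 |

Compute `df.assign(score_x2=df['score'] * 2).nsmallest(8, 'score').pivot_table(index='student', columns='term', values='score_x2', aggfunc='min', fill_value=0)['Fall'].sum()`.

128

add column score_x2 = df['score'] * 2:
  student    term  score  absences  score_x2
0     Vic  Summer     62         5       124
1    Hana  Summer     82         4       164
2     Gus  Spring     50         7       100
3   Quinn    Fall     78         5       156
4     Max  Spring     61         8       122
5     Gus  Spring     48        11        96
6     Vic  Spring     67         9       134
7     Max  Spring     68         8       136
8     Gus    Fall     64         2       128
9     Gus    Fall     77         3       154
take 8 rows with smallest score:
  student    term  score  absences  score_x2
5     Gus  Spring     48        11        96
2     Gus  Spring     50         7       100
4     Max  Spring     61         8       122
0     Vic  Summer     62         5       124
8     Gus    Fall     64         2       128
6     Vic  Spring     67         9       134
7     Max  Spring     68         8       136
9     Gus    Fall     77         3       154
pivot: rows=student, cols=term, min(score_x2):
term     Fall  Spring  Summer
student                      
Gus       128      96       0
Max         0     122       0
Vic         0     134     124
Reading off the sum of column 'Fall', we get 128.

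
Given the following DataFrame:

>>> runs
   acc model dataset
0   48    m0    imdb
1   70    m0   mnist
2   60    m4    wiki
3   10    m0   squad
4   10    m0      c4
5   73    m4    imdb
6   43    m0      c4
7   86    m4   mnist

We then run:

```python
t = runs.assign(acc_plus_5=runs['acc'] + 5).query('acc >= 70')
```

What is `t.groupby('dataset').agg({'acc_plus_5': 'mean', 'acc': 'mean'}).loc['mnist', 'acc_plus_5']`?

add column acc_plus_5 = runs['acc'] + 5:
   acc model dataset  acc_plus_5
0   48    m0    imdb          53
1   70    m0   mnist          75
2   60    m4    wiki          65
3   10    m0   squad          15
4   10    m0      c4          15
5   73    m4    imdb          78
6   43    m0      c4          48
7   86    m4   mnist          91
filter rows where acc >= 70:
   acc model dataset  acc_plus_5
1   70    m0   mnist          75
5   73    m4    imdb          78
7   86    m4   mnist          91
group by dataset: mean(acc_plus_5), mean(acc):
         acc_plus_5   acc
dataset                  
imdb           78.0  73.0
mnist          83.0  78.0

83.0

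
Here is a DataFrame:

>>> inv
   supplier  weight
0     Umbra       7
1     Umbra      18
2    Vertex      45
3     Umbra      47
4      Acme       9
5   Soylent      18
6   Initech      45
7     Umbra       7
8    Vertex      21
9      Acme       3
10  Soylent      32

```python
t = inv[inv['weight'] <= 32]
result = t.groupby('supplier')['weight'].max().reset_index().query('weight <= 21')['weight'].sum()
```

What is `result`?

48

filter rows where weight <= 32:
   supplier  weight
0     Umbra       7
1     Umbra      18
4      Acme       9
5   Soylent      18
7     Umbra       7
8    Vertex      21
9      Acme       3
10  Soylent      32
group by supplier, max of weight:
supplier
Acme        9
Soylent    32
Umbra      18
Vertex     21
Name: weight, dtype: int64
reset_index():
  supplier  weight
0     Acme       9
1  Soylent      32
2    Umbra      18
3   Vertex      21
filter rows where weight <= 21:
  supplier  weight
0     Acme       9
2    Umbra      18
3   Vertex      21
Taking the sum of column 'weight' gives 48.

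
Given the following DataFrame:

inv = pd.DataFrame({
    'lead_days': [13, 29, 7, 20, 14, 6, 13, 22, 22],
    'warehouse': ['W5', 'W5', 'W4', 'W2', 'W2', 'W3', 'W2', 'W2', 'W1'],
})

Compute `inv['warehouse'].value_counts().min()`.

1

value_counts of warehouse:
warehouse
W2    4
W5    2
W4    1
W3    1
W1    1
Name: count, dtype: int64
Reading off the min of the resulting series, we get 1.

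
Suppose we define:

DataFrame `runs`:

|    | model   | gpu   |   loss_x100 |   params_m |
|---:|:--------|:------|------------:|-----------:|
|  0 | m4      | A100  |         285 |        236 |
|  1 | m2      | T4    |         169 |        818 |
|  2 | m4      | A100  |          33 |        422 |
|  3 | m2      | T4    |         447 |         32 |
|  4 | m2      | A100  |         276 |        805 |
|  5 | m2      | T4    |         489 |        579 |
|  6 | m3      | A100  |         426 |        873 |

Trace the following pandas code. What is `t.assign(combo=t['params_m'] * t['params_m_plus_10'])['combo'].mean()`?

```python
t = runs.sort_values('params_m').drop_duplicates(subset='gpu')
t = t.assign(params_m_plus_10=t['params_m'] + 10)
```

29700.0

sort by params_m:
  model   gpu  loss_x100  params_m
3    m2    T4        447        32
0    m4  A100        285       236
2    m4  A100         33       422
5    m2    T4        489       579
4    m2  A100        276       805
1    m2    T4        169       818
6    m3  A100        426       873
drop duplicate gpu (keep=first):
  model   gpu  loss_x100  params_m
3    m2    T4        447        32
0    m4  A100        285       236
add column params_m_plus_10 = t['params_m'] + 10:
  model   gpu  loss_x100  params_m  params_m_plus_10
3    m2    T4        447        32                42
0    m4  A100        285       236               246
add column combo = t['params_m'] * t['params_m_plus_10']:
  model   gpu  loss_x100  params_m  params_m_plus_10  combo
3    m2    T4        447        32                42   1344
0    m4  A100        285       236               246  58056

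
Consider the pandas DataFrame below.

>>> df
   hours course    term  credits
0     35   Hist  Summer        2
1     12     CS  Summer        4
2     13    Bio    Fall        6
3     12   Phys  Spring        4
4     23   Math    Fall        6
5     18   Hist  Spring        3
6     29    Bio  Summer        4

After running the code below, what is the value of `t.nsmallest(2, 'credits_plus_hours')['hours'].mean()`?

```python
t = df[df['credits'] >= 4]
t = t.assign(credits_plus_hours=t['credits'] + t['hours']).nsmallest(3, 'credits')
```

filter rows where credits >= 4:
   hours course    term  credits
1     12     CS  Summer        4
2     13    Bio    Fall        6
3     12   Phys  Spring        4
4     23   Math    Fall        6
6     29    Bio  Summer        4
add column credits_plus_hours = t['credits'] + t['hours']:
   hours course    term  credits  credits_plus_hours
1     12     CS  Summer        4                  16
2     13    Bio    Fall        6                  19
3     12   Phys  Spring        4                  16
4     23   Math    Fall        6                  29
6     29    Bio  Summer        4                  33
take 3 rows with smallest credits:
   hours course    term  credits  credits_plus_hours
1     12     CS  Summer        4                  16
3     12   Phys  Spring        4                  16
6     29    Bio  Summer        4                  33
take 2 rows with smallest credits_plus_hours:
   hours course    term  credits  credits_plus_hours
1     12     CS  Summer        4                  16
3     12   Phys  Spring        4                  16
So mean() = 12.0.

12.0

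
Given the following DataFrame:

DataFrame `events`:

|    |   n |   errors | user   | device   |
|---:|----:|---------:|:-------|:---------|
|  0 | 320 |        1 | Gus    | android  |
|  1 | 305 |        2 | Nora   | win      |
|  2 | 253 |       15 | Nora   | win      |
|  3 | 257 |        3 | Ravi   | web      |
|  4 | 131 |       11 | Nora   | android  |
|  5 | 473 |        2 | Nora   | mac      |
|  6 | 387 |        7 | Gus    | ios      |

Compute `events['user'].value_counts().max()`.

value_counts of user:
user
Nora    4
Gus     2
Ravi    1
Name: count, dtype: int64

4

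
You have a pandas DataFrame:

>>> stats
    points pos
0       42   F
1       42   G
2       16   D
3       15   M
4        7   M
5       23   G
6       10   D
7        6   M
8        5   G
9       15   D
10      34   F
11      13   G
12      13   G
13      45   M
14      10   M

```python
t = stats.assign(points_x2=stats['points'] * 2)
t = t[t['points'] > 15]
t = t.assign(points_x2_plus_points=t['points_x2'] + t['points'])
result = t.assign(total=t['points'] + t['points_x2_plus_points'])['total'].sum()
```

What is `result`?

808

add column points_x2 = stats['points'] * 2:
    points pos  points_x2
0       42   F         84
1       42   G         84
2       16   D         32
3       15   M         30
4        7   M         14
5       23   G         46
6       10   D         20
7        6   M         12
8        5   G         10
9       15   D         30
10      34   F         68
11      13   G         26
12      13   G         26
13      45   M         90
14      10   M         20
filter rows where points > 15:
    points pos  points_x2
0       42   F         84
1       42   G         84
2       16   D         32
5       23   G         46
10      34   F         68
13      45   M         90
add column points_x2_plus_points = t['points_x2'] + t['points']:
    points pos  points_x2  points_x2_plus_points
0       42   F         84                    126
1       42   G         84                    126
2       16   D         32                     48
5       23   G         46                     69
10      34   F         68                    102
13      45   M         90                    135
add column total = t['points'] + t['points_x2_plus_points']:
    points pos  points_x2  points_x2_plus_points  total
0       42   F         84                    126    168
1       42   G         84                    126    168
2       16   D         32                     48     64
5       23   G         46                     69     92
10      34   F         68                    102    136
13      45   M         90                    135    180
The sum of column 'total' is 808.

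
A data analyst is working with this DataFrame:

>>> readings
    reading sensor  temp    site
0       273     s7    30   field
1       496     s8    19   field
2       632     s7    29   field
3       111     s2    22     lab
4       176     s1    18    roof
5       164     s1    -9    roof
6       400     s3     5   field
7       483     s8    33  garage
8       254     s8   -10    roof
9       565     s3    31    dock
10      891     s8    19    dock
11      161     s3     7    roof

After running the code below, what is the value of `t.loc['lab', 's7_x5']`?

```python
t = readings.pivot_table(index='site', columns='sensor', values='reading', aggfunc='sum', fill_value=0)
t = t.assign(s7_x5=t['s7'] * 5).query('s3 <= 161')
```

pivot: rows=site, cols=sensor, sum(reading):
sensor   s1   s2   s3   s7   s8
site                           
dock      0    0  565    0  891
field     0    0  400  905  496
garage    0    0    0    0  483
lab       0  111    0    0    0
roof    340    0  161    0  254
add column s7_x5 = t['s7'] * 5:
sensor   s1   s2   s3   s7   s8  s7_x5
site                                  
dock      0    0  565    0  891      0
field     0    0  400  905  496   4525
garage    0    0    0    0  483      0
lab       0  111    0    0    0      0
roof    340    0  161    0  254      0
filter rows where s3 <= 161:
sensor   s1   s2   s3  s7   s8  s7_x5
site                                 
garage    0    0    0   0  483      0
lab       0  111    0   0    0      0
roof    340    0  161   0  254      0
Then the value at row 'lab', column 's7_x5': 0

0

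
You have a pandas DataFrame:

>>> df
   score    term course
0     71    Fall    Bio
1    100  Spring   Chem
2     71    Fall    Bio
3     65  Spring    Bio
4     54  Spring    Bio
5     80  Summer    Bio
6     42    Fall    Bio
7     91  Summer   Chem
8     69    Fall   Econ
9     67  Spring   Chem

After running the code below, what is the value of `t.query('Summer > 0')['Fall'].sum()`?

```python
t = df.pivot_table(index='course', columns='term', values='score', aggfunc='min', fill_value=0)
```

pivot: rows=course, cols=term, min(score):
term    Fall  Spring  Summer
course                      
Bio       42      54      80
Chem       0      67      91
Econ      69       0       0
filter rows where Summer > 0:
term    Fall  Spring  Summer
course                      
Bio       42      54      80
Chem       0      67      91
So sum() = 42.

42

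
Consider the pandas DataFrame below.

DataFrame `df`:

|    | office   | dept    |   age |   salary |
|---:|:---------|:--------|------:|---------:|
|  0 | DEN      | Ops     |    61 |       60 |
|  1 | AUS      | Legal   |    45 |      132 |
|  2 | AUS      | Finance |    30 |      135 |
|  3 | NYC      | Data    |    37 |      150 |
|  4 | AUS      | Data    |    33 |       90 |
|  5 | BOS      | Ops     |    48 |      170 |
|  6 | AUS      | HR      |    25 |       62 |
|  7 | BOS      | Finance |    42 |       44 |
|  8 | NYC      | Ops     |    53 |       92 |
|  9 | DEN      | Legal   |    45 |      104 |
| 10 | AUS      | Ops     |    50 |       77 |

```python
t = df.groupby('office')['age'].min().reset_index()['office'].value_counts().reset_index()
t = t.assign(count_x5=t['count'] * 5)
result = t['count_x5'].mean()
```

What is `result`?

5.0

group by office, min of age:
office
AUS    25
BOS    42
DEN    45
NYC    37
Name: age, dtype: int64
reset_index():
  office  age
0    AUS   25
1    BOS   42
2    DEN   45
3    NYC   37
value_counts of office:
office
AUS    1
BOS    1
DEN    1
NYC    1
Name: count, dtype: int64
reset_index():
  office  count
0    AUS      1
1    BOS      1
2    DEN      1
3    NYC      1
add column count_x5 = t['count'] * 5:
  office  count  count_x5
0    AUS      1         5
1    BOS      1         5
2    DEN      1         5
3    NYC      1         5
So mean() = 5.0.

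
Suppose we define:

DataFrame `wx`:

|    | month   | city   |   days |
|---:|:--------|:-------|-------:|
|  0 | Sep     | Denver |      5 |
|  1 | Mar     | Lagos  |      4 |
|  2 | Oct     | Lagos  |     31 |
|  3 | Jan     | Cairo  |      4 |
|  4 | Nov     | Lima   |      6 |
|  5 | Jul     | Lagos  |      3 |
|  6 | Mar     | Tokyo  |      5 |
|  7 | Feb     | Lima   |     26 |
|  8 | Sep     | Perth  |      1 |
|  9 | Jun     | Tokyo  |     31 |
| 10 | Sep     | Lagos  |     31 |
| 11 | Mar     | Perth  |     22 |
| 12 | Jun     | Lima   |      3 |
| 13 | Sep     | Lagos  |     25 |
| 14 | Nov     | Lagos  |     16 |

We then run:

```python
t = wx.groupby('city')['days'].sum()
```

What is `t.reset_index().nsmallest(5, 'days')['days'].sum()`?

group by city, sum of days:
city
Cairo       4
Denver      5
Lagos     110
Lima       35
Perth      23
Tokyo      36
Name: days, dtype: int64
reset_index():
     city  days
0   Cairo     4
1  Denver     5
2   Lagos   110
3    Lima    35
4   Perth    23
5   Tokyo    36
take 5 rows with smallest days:
     city  days
0   Cairo     4
1  Denver     5
4   Perth    23
3    Lima    35
5   Tokyo    36
Taking the sum of column 'days' gives 103.

103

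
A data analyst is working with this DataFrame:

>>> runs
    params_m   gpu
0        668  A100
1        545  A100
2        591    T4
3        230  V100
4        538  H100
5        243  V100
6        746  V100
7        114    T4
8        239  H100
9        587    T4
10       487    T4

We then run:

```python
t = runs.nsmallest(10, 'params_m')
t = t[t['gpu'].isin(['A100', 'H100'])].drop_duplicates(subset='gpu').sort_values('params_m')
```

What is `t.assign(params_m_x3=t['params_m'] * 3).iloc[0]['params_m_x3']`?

717

take 10 rows with smallest params_m:
    params_m   gpu
7        114    T4
3        230  V100
8        239  H100
5        243  V100
10       487    T4
4        538  H100
1        545  A100
9        587    T4
2        591    T4
0        668  A100
filter rows where gpu in ['A100', 'H100']:
   params_m   gpu
8       239  H100
4       538  H100
1       545  A100
0       668  A100
drop duplicate gpu (keep=first):
   params_m   gpu
8       239  H100
1       545  A100
sort by params_m:
   params_m   gpu
8       239  H100
1       545  A100
add column params_m_x3 = t['params_m'] * 3:
   params_m   gpu  params_m_x3
8       239  H100          717
1       545  A100         1635
Finally, value at position 0, column 'params_m_x3' = 717.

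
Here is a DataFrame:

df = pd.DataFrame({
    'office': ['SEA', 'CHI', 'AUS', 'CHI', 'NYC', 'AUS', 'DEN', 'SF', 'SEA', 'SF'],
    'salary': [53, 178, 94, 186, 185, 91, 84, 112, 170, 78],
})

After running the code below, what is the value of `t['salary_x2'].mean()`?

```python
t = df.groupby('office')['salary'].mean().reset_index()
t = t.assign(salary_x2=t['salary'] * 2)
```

250.0

group by office, mean of salary:
office
AUS     92.5
CHI    182.0
DEN     84.0
NYC    185.0
SEA    111.5
SF      95.0
Name: salary, dtype: float64
reset_index():
  office  salary
0    AUS    92.5
1    CHI   182.0
2    DEN    84.0
3    NYC   185.0
4    SEA   111.5
5     SF    95.0
add column salary_x2 = t['salary'] * 2:
  office  salary  salary_x2
0    AUS    92.5      185.0
1    CHI   182.0      364.0
2    DEN    84.0      168.0
3    NYC   185.0      370.0
4    SEA   111.5      223.0
5     SF    95.0      190.0
Then the mean of column 'salary_x2': 250.0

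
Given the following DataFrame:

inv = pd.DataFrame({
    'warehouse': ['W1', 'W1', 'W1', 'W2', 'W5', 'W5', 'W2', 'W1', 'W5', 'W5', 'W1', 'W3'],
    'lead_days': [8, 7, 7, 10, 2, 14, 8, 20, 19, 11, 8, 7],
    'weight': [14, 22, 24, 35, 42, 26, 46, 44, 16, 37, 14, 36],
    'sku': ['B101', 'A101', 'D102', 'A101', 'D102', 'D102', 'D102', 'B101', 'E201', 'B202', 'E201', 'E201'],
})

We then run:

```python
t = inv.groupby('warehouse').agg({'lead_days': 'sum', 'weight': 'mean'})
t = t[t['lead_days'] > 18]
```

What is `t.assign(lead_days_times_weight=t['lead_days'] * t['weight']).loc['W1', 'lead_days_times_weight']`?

group by warehouse: sum(lead_days), mean(weight):
           lead_days  weight
warehouse                   
W1                50   23.60
W2                18   40.50
W3                 7   36.00
W5                46   30.25
filter rows where lead_days > 18:
           lead_days  weight
warehouse                   
W1                50   23.60
W5                46   30.25
add column lead_days_times_weight = t['lead_days'] * t['weight']:
           lead_days  weight  lead_days_times_weight
warehouse                                           
W1                50   23.60                  1180.0
W5                46   30.25                  1391.5

1180.0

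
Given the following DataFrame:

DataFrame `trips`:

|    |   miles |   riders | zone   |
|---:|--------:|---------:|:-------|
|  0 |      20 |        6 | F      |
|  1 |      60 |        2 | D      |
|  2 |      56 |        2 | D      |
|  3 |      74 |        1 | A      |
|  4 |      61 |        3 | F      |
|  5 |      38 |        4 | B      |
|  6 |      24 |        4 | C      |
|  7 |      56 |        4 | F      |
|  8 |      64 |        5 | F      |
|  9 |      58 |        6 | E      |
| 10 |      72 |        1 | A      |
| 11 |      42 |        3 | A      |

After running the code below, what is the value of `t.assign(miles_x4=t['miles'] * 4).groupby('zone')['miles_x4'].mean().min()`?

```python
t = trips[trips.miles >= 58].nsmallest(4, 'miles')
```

filter rows where miles >= 58:
    miles  riders zone
1      60       2    D
3      74       1    A
4      61       3    F
8      64       5    F
9      58       6    E
10     72       1    A
take 4 rows with smallest miles:
   miles  riders zone
9     58       6    E
1     60       2    D
4     61       3    F
8     64       5    F
add column miles_x4 = t['miles'] * 4:
   miles  riders zone  miles_x4
9     58       6    E       232
1     60       2    D       240
4     61       3    F       244
8     64       5    F       256
group by zone, mean of miles_x4:
zone
D    240.0
E    232.0
F    250.0
Name: miles_x4, dtype: float64

232.0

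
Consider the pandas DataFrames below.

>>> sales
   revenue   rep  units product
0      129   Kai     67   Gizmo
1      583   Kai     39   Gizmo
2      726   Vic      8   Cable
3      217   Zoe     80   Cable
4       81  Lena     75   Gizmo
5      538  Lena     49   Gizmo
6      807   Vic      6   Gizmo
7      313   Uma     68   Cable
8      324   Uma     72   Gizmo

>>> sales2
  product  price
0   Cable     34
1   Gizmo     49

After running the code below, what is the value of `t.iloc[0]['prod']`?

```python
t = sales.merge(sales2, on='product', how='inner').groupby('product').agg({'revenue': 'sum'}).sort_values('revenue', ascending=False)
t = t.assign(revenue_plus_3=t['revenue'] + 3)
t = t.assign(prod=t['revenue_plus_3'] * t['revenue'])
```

merge on 'product' (how='inner') → 9 rows:
   revenue   rep  units product  price
0      129   Kai     67   Gizmo     49
1      583   Kai     39   Gizmo     49
2      726   Vic      8   Cable     34
3      217   Zoe     80   Cable     34
4       81  Lena     75   Gizmo     49
5      538  Lena     49   Gizmo     49
6      807   Vic      6   Gizmo     49
7      313   Uma     68   Cable     34
8      324   Uma     72   Gizmo     49
group by product, sum of revenue:
         revenue
product         
Cable       1256
Gizmo       2462
sort by revenue descending:
         revenue
product         
Gizmo       2462
Cable       1256
add column revenue_plus_3 = t['revenue'] + 3:
         revenue  revenue_plus_3
product                         
Gizmo       2462            2465
Cable       1256            1259
add column prod = t['revenue_plus_3'] * t['revenue']:
         revenue  revenue_plus_3     prod
product                                  
Gizmo       2462            2465  6068830
Cable       1256            1259  1581304
Taking the value at position 0, column 'prod' gives 6068830.

6068830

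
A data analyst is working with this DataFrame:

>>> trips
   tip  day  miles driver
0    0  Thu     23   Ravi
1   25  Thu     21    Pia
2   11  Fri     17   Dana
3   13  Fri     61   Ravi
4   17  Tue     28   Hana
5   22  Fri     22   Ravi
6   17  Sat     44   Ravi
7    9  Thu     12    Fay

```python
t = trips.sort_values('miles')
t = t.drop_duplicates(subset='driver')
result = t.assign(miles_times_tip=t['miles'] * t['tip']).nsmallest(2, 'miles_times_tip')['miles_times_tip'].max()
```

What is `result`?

sort by miles:
   tip  day  miles driver
7    9  Thu     12    Fay
2   11  Fri     17   Dana
1   25  Thu     21    Pia
5   22  Fri     22   Ravi
0    0  Thu     23   Ravi
4   17  Tue     28   Hana
6   17  Sat     44   Ravi
3   13  Fri     61   Ravi
drop duplicate driver (keep=first):
   tip  day  miles driver
7    9  Thu     12    Fay
2   11  Fri     17   Dana
1   25  Thu     21    Pia
5   22  Fri     22   Ravi
4   17  Tue     28   Hana
add column miles_times_tip = t['miles'] * t['tip']:
   tip  day  miles driver  miles_times_tip
7    9  Thu     12    Fay              108
2   11  Fri     17   Dana              187
1   25  Thu     21    Pia              525
5   22  Fri     22   Ravi              484
4   17  Tue     28   Hana              476
take 2 rows with smallest miles_times_tip:
   tip  day  miles driver  miles_times_tip
7    9  Thu     12    Fay              108
2   11  Fri     17   Dana              187
The max of column 'miles_times_tip' is 187.

187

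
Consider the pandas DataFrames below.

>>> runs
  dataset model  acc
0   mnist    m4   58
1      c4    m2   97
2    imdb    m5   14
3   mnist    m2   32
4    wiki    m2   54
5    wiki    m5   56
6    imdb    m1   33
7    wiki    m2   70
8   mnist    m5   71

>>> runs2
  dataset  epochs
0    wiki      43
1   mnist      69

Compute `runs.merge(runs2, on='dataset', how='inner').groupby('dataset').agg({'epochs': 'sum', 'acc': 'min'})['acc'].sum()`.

86

merge on 'dataset' (how='inner') → 6 rows:
  dataset model  acc  epochs
0   mnist    m4   58      69
1   mnist    m2   32      69
2    wiki    m2   54      43
3    wiki    m5   56      43
4    wiki    m2   70      43
5   mnist    m5   71      69
group by dataset: sum(epochs), min(acc):
         epochs  acc
dataset             
mnist       207   32
wiki        129   54
sum of column 'acc' → 86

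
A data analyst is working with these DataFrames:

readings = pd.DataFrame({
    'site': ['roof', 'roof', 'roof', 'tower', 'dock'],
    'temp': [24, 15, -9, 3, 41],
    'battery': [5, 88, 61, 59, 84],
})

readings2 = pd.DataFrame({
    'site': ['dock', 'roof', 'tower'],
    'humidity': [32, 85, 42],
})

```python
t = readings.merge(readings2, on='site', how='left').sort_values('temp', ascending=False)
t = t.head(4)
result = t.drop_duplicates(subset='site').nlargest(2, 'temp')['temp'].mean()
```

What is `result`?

merge on 'site' (how='left') → 5 rows:
    site  temp  battery  humidity
0   roof    24        5        85
1   roof    15       88        85
2   roof    -9       61        85
3  tower     3       59        42
4   dock    41       84        32
sort by temp descending:
    site  temp  battery  humidity
4   dock    41       84        32
0   roof    24        5        85
1   roof    15       88        85
3  tower     3       59        42
2   roof    -9       61        85
take first 4 rows:
    site  temp  battery  humidity
4   dock    41       84        32
0   roof    24        5        85
1   roof    15       88        85
3  tower     3       59        42
drop duplicate site (keep=first):
    site  temp  battery  humidity
4   dock    41       84        32
0   roof    24        5        85
3  tower     3       59        42
take 2 rows with largest temp:
   site  temp  battery  humidity
4  dock    41       84        32
0  roof    24        5        85

32.5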